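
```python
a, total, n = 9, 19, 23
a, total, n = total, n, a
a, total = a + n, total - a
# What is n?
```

Trace:
`a, total, n = 9, 19, 23` → a = 9; total = 19; n = 23
`a, total, n = total, n, a` → a = 19; total = 23; n = 9
`a, total = a + n, total - a` → a = 28; total = 4
So n = 9

Answer: 9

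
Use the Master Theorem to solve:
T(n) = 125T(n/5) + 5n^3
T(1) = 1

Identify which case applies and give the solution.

a=125, b=5, f(n)=5n^3. log_5(125) = 3. Since c=3 = 3, Case 2 applies: T(n) = Θ(n^log_b(a) · log n) = O(n^3 log n).

Answer: O(n^3 log n) - Case 2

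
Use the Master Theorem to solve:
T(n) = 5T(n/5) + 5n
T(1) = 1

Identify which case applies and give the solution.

a=5, b=5, f(n)=5n. log_5(5) = 1. Since c=1 = 1, Case 2 applies: T(n) = Θ(n^log_b(a) · log n) = O(n log n).

Answer: O(n log n) - Case 2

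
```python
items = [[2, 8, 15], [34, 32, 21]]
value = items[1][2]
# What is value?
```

Trace:
`items = [[2, 8, 15], [34, 32, 21]]` → items = [[2, 8, 15], [34, 32, 21]]
`value = items[1][2]` → value = 21
So value = 21

Answer: 21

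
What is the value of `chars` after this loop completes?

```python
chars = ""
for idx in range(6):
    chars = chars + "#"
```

Repeat '#' 6 times
`chars` takes the values: "" → "#" → "##" → "###" → "####" → "#####" → "######"

Answer: "######"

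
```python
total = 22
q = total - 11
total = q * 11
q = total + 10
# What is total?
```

Trace:
`total = 22` → total = 22
`q = total - 11` → q = 11
`total = q * 11` → total = 121
`q = total + 10` → q = 131
So total = 121

Answer: 121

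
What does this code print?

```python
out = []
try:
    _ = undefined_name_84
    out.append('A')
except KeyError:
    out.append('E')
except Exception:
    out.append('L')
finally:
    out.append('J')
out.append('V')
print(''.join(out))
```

Execution trace: 'L' (except Exception) → 'J' (finally) → 'V' (after the try/except). Output: LJV

Answer: LJV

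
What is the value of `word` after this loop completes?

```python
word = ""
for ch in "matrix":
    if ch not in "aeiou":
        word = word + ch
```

Remove vowels from 'matrix'
`word` takes the values: "" → "m" → "mt" → "mtr" → "mtrx"

Answer: "mtrx"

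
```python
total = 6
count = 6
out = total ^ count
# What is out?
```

Trace:
`total = 6` → total = 6
`count = 6` → count = 6
`out = total ^ count` → out = 0
So out = 0

Answer: 0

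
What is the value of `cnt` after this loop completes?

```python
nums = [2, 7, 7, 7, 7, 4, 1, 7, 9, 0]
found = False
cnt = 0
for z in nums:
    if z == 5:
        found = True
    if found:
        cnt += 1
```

Count elements after first 5 in [2, 7, 7, 7, 7, 4, 1, 7, 9, 0]
`cnt` takes the values: 0

Answer: 0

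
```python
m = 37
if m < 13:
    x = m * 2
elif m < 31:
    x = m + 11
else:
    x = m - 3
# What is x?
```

Trace:
`m = 37` → m = 37
`if m < 13: ...` → m < 13 is False, m < 31 is False, take else branch → x = 34
So x = 34

Answer: 34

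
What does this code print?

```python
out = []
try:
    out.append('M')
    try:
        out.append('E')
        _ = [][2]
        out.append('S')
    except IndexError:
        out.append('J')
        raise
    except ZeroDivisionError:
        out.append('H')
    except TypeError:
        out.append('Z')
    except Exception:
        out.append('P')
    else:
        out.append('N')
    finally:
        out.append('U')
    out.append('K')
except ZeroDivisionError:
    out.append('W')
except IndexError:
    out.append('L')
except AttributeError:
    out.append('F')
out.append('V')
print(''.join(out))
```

Execution trace: 'M' (try body) → 'E' (inner try body) → 'J' (inner except IndexError) → 'U' (inner finally) → 'L' (except IndexError) → 'V' (after the try/except). Output: MEJULV

Answer: MEJULV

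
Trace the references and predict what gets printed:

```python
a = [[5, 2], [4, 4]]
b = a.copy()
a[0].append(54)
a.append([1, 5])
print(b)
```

Key concept: shallow copy with nested lists.
Step by step:
`a = [[5, 2], [4, 4]]` → a = [[5, 2], [4, 4]]
`b = a.copy()` → b = [[5, 2], [4, 4]]
`a[0].append(54)` → a = [[5, 2, 54], [4, 4]]; b = [[5, 2, 54], [4, 4]]
`a.append([1, 5])` → a = [[5, 2, 54], [4, 4], [1, 5]]
`print(b)` → prints [[5, 2, 54], [4, 4]]

Answer: [[5, 2, 54], [4, 4]]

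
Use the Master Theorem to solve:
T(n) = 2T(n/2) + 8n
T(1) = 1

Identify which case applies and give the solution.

a=2, b=2, f(n)=8n. log_2(2) = 1. Since c=1 = 1, Case 2 applies: T(n) = Θ(n^log_b(a) · log n) = O(n log n).

Answer: O(n log n) - Case 2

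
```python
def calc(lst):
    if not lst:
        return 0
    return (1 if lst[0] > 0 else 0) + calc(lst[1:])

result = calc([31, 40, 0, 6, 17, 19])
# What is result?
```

Count of positive elements in [31, 40, 0, 6, 17, 19] = 5

Answer: 5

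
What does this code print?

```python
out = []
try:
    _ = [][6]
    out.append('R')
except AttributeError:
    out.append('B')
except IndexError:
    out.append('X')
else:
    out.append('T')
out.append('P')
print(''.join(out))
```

Execution trace: 'X' (except IndexError) → 'P' (after the try/except). Output: XP

Answer: XP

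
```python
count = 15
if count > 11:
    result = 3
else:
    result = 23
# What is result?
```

Trace:
`count = 15` → count = 15
`if count > 11: ...` → count > 11 is True → result = 3
So result = 3

Answer: 3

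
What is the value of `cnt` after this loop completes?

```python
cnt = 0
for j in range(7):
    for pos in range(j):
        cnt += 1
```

Triangle number: 0+1+2+...+6
`cnt` takes the values: 0 → 1 → 2 → 3 → 4 → 5 → 6 → 7 → 8 → 9 → 10 → 11 → 12 → 13 → 14 → 15 → 16 → 17 → 18 → 19 → 20 → 21

Answer: 21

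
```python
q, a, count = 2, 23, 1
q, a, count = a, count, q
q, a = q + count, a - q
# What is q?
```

Trace:
`q, a, count = 2, 23, 1` → q = 2; a = 23; count = 1
`q, a, count = a, count, q` → q = 23; a = 1; count = 2
`q, a = q + count, a - q` → q = 25; a = -22
So q = 25

Answer: 25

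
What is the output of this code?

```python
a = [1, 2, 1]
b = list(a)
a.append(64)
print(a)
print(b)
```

Key concept: list() constructor creates copy.
Step by step:
`a = [1, 2, 1]` → a = [1, 2, 1]
`b = list(a)` → b = [1, 2, 1]
`a.append(64)` → a = [1, 2, 1, 64]
`print(a)` → prints [1, 2, 1, 64]
`print(b)` → prints [1, 2, 1]

Answer:
[1, 2, 1, 64]
[1, 2, 1]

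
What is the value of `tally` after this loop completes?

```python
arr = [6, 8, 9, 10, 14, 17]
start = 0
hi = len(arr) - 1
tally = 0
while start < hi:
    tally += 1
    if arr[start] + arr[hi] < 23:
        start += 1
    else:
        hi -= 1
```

Steps to find pair summing to 23
`tally` takes the values: 0 → 1 → 2 → 3 → 4 → 5

Answer: 5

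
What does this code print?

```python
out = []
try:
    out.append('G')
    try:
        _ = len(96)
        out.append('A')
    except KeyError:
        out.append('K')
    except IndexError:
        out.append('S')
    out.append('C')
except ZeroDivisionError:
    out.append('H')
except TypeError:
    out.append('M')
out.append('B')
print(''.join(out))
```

Execution trace: 'G' (try body) → 'M' (except TypeError) → 'B' (after the try/except). Output: GMB

Answer: GMB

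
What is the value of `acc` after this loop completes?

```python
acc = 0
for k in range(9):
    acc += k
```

Sum of 0 to 8 = 36
`acc` takes the values: 0 → 1 → 3 → 6 → 10 → 15 → 21 → 28 → 36

Answer: 36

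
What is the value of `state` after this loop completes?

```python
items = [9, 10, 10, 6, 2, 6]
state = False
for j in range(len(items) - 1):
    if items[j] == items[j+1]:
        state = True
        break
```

Check consecutive duplicates in [9, 10, 10, 6, 2, 6]
`state` takes the values: False → True

Answer: True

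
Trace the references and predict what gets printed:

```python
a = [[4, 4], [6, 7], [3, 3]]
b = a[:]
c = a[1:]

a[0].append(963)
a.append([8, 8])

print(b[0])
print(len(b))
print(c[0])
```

Key concept: slice with nested mutation.
Step by step:
`a = [[4, 4], [6, 7], [3, 3]]` → a = [[4, 4], [6, 7], [3, 3]]
`b = a[:]` → b = [[4, 4], [6, 7], [3, 3]]
`c = a[1:]` → c = [[6, 7], [3, 3]]
`a[0].append(963)` → a = [[4, 4, 963], [6, 7], [3, 3]]; b = [[4, 4, 963], [6, 7], [3, 3]]
`a.append([8, 8])` → a = [[4, 4, 963], [6, 7], [3, 3], [8, 8]]
`print(b[0])` → prints [4, 4, 963]
`print(len(b))` → prints 3
`print(c[0])` → prints [6, 7]

Answer:
[4, 4, 963]
3
[6, 7]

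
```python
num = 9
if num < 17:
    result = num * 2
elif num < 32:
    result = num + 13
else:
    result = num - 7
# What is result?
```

Trace:
`num = 9` → num = 9
`if num < 17: ...` → num < 17 is True → result = 18
So result = 18

Answer: 18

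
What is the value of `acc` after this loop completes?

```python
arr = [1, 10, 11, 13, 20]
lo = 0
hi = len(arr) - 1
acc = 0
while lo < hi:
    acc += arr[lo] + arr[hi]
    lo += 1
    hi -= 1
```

Sum of pairs from ends
`acc` takes the values: 0 → 21 → 44

Answer: 44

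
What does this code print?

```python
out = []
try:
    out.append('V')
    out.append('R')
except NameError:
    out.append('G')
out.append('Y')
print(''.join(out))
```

Execution trace: 'V' (try body) → 'R' (try body, no exception) → 'Y' (after the try/except). Output: VRY

Answer: VRY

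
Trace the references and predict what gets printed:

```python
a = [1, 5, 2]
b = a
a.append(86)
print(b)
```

Key concept: basic list aliasing.
Step by step:
`a = [1, 5, 2]` → a = [1, 5, 2]
`b = a` → b = [1, 5, 2] (same object as a)
`a.append(86)` → a = [1, 5, 2, 86] (same object as b); b = [1, 5, 2, 86] (same object as a)
`print(b)` → prints [1, 5, 2, 86]

Answer: [1, 5, 2, 86]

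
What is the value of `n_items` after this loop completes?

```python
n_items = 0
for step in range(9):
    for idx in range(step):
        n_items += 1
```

Triangle number: 0+1+2+...+8
`n_items` takes the values: 0 → 1 → 2 → 3 → 4 → 5 → 6 → 7 → 8 → 9 → 10 → 11 → 12 → 13 → 14 → 15 → 16 → 17 → 18 → 19 → 20 → 21 → 22 → 23 → 24 → 25 → 26 → 27 → 28 → 29 → 30 → 31 → 32 → 33 → 34 → 35 → 36

Answer: 36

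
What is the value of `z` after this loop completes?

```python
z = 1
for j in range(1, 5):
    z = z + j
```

Start at 1, add 1 through 4
`z` takes the values: 1 → 2 → 4 → 7 → 11

Answer: 11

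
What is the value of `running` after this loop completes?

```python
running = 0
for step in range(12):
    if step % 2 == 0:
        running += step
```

Sum of even numbers 0 to 11
`running` takes the values: 0 → 2 → 6 → 12 → 20 → 30

Answer: 30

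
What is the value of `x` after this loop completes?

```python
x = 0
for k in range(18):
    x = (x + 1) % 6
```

Increment mod 6, 18 times = 0
`x` takes the values: 0 → 1 → 2 → 3 → 4 → 5 → 0 → 1 → 2 → 3 → 4 → 5 → 0 → 1 → 2 → 3 → 4 → 5 → 0

Answer: 0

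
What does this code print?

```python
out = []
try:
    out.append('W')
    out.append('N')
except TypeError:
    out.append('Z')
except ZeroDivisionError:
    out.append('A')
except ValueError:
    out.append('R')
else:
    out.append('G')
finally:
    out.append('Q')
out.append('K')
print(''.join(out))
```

Execution trace: 'W' (try body) → 'N' (try body, no exception) → 'G' (else) → 'Q' (finally) → 'K' (after the try/except). Output: WNGQK

Answer: WNGQK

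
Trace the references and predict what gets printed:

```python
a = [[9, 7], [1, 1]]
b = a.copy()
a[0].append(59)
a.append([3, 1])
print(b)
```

Key concept: shallow copy with nested lists.
Step by step:
`a = [[9, 7], [1, 1]]` → a = [[9, 7], [1, 1]]
`b = a.copy()` → b = [[9, 7], [1, 1]]
`a[0].append(59)` → a = [[9, 7, 59], [1, 1]]; b = [[9, 7, 59], [1, 1]]
`a.append([3, 1])` → a = [[9, 7, 59], [1, 1], [3, 1]]
`print(b)` → prints [[9, 7, 59], [1, 1]]

Answer: [[9, 7, 59], [1, 1]]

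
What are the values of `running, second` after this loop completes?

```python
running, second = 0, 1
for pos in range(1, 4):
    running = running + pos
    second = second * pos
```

Sum and factorial of 1 to 3
`running, second` takes the values: (0, 1) → (1, 1) → (3, 1) → (3, 2) → (6, 2) → (6, 6)

Answer: 6, 6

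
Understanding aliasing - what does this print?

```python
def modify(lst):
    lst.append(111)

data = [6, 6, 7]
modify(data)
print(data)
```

Key concept: function modifies passed list.
Step by step:
`data = [6, 6, 7]` → data = [6, 6, 7]
`modify(data)` → data = [6, 6, 7, 111]
`print(data)` → prints [6, 6, 7, 111]

Answer: [6, 6, 7, 111]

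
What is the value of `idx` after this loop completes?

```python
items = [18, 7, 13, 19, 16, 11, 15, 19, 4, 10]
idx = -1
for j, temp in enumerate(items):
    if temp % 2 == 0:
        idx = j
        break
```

First even number index in [18, 7, 13, 19, 16, 11, 15, 19, 4, 10]
`idx` takes the values: -1 → 0

Answer: 0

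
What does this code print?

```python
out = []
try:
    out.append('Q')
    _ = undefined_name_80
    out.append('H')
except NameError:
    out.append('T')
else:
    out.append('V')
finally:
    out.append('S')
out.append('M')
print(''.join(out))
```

Execution trace: 'Q' (try body) → 'T' (except NameError) → 'S' (finally) → 'M' (after the try/except). Output: QTSM

Answer: QTSM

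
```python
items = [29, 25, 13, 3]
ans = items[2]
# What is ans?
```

Trace:
`items = [29, 25, 13, 3]` → items = [29, 25, 13, 3]
`ans = items[2]` → ans = 13
So ans = 13

Answer: 13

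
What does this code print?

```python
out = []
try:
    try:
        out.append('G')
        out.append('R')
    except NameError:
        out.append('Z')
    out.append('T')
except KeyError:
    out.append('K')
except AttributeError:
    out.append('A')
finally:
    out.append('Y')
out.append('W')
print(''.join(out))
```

Execution trace: 'G' (inner try body) → 'R' (inner try body, no exception) → 'T' (try body, no exception) → 'Y' (finally) → 'W' (after the try/except). Output: GRTYW

Answer: GRTYW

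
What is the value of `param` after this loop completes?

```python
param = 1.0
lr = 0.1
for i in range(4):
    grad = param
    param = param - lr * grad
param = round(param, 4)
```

Gradient descent: w = 1.0 * (1 - 0.1)^4
`param` takes the values: 1.0 → 0.9 → 0.81 → 0.729 → 0.6561

Answer: 0.6561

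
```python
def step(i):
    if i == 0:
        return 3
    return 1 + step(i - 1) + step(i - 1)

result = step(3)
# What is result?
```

step(i) = 1 + 2·step(i-1), step(0)=3. Closed form: (3+1)·2^3 - 1 = 31.

Answer: 31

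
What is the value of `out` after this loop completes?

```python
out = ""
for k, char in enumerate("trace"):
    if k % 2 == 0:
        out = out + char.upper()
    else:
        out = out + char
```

Uppercase even positions in 'trace'
`out` takes the values: "" → "T" → "Tr" → "TrA" → "TrAc" → "TrAcE"

Answer: "TrAcE"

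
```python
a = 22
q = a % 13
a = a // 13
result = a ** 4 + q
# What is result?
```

Trace:
`a = 22` → a = 22
`q = a % 13` → q = 9
`a = a // 13` → a = 1
`result = a ** 4 + q` → result = 10
So result = 10

Answer: 10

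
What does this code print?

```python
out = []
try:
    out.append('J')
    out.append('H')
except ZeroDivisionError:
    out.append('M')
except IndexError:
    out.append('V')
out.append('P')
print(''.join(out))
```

Execution trace: 'J' (try body) → 'H' (try body, no exception) → 'P' (after the try/except). Output: JHP

Answer: JHP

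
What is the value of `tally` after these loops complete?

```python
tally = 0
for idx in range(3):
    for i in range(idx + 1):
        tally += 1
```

Triangle: 1 + 2 + ... + 3
`tally` takes the values: 0 → 1 → 2 → 3 → 4 → 5 → 6

Answer: 6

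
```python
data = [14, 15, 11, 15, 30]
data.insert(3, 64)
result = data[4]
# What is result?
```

Trace:
`data = [14, 15, 11, 15, 30]` → data = [14, 15, 11, 15, 30]
`data.insert(3, 64)` → data = [14, 15, 11, 64, 15, 30]
`result = data[4]` → result = 15
So result = 15

Answer: 15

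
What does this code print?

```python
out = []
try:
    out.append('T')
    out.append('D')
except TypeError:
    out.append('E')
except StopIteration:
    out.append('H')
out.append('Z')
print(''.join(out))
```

Execution trace: 'T' (try body) → 'D' (try body, no exception) → 'Z' (after the try/except). Output: TDZ

Answer: TDZ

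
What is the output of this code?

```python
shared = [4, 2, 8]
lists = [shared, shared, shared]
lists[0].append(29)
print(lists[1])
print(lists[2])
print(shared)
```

Key concept: list of same reference.
Step by step:
`shared = [4, 2, 8]` → shared = [4, 2, 8]
`lists = [shared, shared, shared]` → lists = [[4, 2, 8], [4, 2, 8], [4, 2, 8]]
`lists[0].append(29)` → shared = [4, 2, 8, 29]; lists = [[4, 2, 8, 29], [4, 2, 8, 29], [4, 2, 8, 29]]
`print(lists[1])` → prints [4, 2, 8, 29]
`print(lists[2])` → prints [4, 2, 8, 29]
`print(shared)` → prints [4, 2, 8, 29]

Answer:
[4, 2, 8, 29]
[4, 2, 8, 29]
[4, 2, 8, 29]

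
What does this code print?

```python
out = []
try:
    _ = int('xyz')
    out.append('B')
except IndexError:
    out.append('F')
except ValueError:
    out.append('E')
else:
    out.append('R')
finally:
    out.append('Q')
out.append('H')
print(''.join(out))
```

Execution trace: 'E' (except ValueError) → 'Q' (finally) → 'H' (after the try/except). Output: EQH

Answer: EQH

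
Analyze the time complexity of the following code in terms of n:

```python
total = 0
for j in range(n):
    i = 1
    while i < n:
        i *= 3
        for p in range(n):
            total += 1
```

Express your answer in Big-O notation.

Each loop level contributes: n × log n × n. Multiplying the contributions gives O(n^2 log n).

Answer: O(n^2 log n)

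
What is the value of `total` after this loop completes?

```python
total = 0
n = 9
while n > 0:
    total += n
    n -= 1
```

Sum 9 down to 1
`total` takes the values: 0 → 9 → 17 → 24 → 30 → 35 → 39 → 42 → 44 → 45

Answer: 45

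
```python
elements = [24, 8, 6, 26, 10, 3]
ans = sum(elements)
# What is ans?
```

Trace:
`elements = [24, 8, 6, 26, 10, 3]` → elements = [24, 8, 6, 26, 10, 3]
`ans = sum(elements)` → ans = 77
So ans = 77

Answer: 77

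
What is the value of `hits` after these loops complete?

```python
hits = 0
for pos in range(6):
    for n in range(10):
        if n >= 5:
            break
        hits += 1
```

Inner breaks at 5, outer runs 6 times
`hits` takes the values: 0 → 1 → 2 → 3 → 4 → 5 → 6 → 7 → 8 → 9 → 10 → 11 → 12 → 13 → 14 → 15 → 16 → 17 → 18 → 19 → 20 → 21 → 22 → 23 → 24 → 25 → 26 → 27 → 28 → 29 → 30

Answer: 30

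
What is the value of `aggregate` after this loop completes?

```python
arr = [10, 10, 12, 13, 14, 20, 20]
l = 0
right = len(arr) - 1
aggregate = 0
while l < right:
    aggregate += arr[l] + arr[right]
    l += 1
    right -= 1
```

Sum of pairs from ends
`aggregate` takes the values: 0 → 30 → 60 → 86

Answer: 86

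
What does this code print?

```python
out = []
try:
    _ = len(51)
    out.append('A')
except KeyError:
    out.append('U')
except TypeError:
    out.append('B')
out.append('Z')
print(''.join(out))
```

Execution trace: 'B' (except TypeError) → 'Z' (after the try/except). Output: BZ

Answer: BZ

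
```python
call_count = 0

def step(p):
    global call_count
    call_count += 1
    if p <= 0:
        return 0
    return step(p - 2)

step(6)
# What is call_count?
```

Linear recursion stepping by 2: 4 calls from p=6 down to ≤0.

Answer: 4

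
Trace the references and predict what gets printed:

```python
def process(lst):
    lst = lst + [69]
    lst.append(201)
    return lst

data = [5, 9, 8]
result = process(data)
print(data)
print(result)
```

Key concept: rebinding parameter vs mutation.
Step by step:
`data = [5, 9, 8]` → data = [5, 9, 8]
`result = process(data)` → result = [5, 9, 8, 69, 201]
`print(data)` → prints [5, 9, 8]
`print(result)` → prints [5, 9, 8, 69, 201]

Answer:
[5, 9, 8]
[5, 9, 8, 69, 201]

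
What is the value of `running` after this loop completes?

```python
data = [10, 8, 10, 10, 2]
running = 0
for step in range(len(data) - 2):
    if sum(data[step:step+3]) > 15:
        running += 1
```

Count windows with sum > 15
`running` takes the values: 0 → 1 → 2 → 3

Answer: 3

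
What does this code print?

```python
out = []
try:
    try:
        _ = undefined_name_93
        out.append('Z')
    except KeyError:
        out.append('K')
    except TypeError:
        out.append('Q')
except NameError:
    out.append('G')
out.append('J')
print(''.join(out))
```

Execution trace: 'G' (outer except NameError) → 'J' (after the try/except). Output: GJ

Answer: GJ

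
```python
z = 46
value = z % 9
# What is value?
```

Trace:
`z = 46` → z = 46
`value = z % 9` → value = 1
So value = 1

Answer: 1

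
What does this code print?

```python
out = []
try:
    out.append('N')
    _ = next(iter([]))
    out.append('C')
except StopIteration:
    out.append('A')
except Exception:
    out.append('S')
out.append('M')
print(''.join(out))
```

Execution trace: 'N' (try body) → 'A' (except StopIteration) → 'M' (after the try/except). Output: NAM

Answer: NAM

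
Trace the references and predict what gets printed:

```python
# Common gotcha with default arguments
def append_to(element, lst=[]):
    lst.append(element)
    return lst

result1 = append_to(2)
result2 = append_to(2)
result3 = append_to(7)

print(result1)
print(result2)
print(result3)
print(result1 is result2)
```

Key concept: mutable default argument gotcha.
Step by step:
`result1 = append_to(2)` → result1 = [2]
`result2 = append_to(2)` → result1 = [2, 2] (same object as result2); result2 = [2, 2] (same object as result1)
`result3 = append_to(7)` → result1 = [2, 2, 7] (same object as result2, result3); result2 = [2, 2, 7] (same object as result1, result3); result3 = [2, 2, 7] (same object as result1, result2)
`print(result1)` → prints [2, 2, 7]
`print(result2)` → prints [2, 2, 7]
`print(result3)` → prints [2, 2, 7]
`print(result1 is result2)` → prints True

Answer:
[2, 2, 7]
[2, 2, 7]
[2, 2, 7]
True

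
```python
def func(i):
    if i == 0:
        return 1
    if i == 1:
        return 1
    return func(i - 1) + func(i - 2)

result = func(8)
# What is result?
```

Build up from base cases: func(0)=1, func(1)=1, func(2)=2, func(3)=3, func(4)=5, func(5)=8, func(6)=13, ..., func(8)=34

Answer: 34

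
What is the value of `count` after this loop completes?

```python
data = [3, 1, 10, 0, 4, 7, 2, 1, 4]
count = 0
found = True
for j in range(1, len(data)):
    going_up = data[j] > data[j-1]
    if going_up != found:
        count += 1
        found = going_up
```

Count direction changes in [3, 1, 10, 0, 4, 7, 2, 1, 4]
`count` takes the values: 0 → 1 → 2 → 3 → 4 → 5 → 6

Answer: 6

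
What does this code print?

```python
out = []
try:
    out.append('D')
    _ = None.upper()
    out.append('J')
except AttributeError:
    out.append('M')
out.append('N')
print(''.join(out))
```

Execution trace: 'D' (try body) → 'M' (except AttributeError) → 'N' (after the try/except). Output: DMN

Answer: DMN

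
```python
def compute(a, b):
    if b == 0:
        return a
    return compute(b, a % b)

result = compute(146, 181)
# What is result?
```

compute(146, 181) -> compute(181, 146) -> compute(146, 35) -> compute(35, 6) -> compute(6, 5) -> compute(5, 1) -> compute(1, 0) -> 1

Answer: 1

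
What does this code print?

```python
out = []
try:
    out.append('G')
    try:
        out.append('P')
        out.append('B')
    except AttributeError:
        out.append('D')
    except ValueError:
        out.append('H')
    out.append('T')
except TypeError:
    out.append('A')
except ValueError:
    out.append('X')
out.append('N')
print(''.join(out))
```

Execution trace: 'G' (try body) → 'P' (inner try body) → 'B' (inner try body, no exception) → 'T' (try body, no exception) → 'N' (after the try/except). Output: GPBTN

Answer: GPBTN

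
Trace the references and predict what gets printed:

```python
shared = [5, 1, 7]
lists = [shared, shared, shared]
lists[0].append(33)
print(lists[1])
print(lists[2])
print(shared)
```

Key concept: list of same reference.
Step by step:
`shared = [5, 1, 7]` → shared = [5, 1, 7]
`lists = [shared, shared, shared]` → lists = [[5, 1, 7], [5, 1, 7], [5, 1, 7]]
`lists[0].append(33)` → shared = [5, 1, 7, 33]; lists = [[5, 1, 7, 33], [5, 1, 7, 33], [5, 1, 7, 33]]
`print(lists[1])` → prints [5, 1, 7, 33]
`print(lists[2])` → prints [5, 1, 7, 33]
`print(shared)` → prints [5, 1, 7, 33]

Answer:
[5, 1, 7, 33]
[5, 1, 7, 33]
[5, 1, 7, 33]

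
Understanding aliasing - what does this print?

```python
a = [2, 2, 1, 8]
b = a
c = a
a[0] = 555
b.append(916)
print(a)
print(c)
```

Key concept: multiple aliases.
Step by step:
`a = [2, 2, 1, 8]` → a = [2, 2, 1, 8]
`b = a` → b = [2, 2, 1, 8] (same object as a)
`c = a` → c = [2, 2, 1, 8] (same object as a, b)
`a[0] = 555` → a = [555, 2, 1, 8] (same object as b, c); b = [555, 2, 1, 8] (same object as a, c); c = [555, 2, 1, 8] (same object as a, b)
`b.append(916)` → a = [555, 2, 1, 8, 916] (same object as b, c); b = [555, 2, 1, 8, 916] (same object as a, c); c = [555, 2, 1, 8, 916] (same object as a, b)
`print(a)` → prints [555, 2, 1, 8, 916]
`print(c)` → prints [555, 2, 1, 8, 916]

Answer:
[555, 2, 1, 8, 916]
[555, 2, 1, 8, 916]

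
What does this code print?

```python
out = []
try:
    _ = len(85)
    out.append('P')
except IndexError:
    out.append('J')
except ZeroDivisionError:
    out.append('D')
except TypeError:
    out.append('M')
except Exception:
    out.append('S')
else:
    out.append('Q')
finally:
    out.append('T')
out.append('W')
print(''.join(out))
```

Execution trace: 'M' (except TypeError) → 'T' (finally) → 'W' (after the try/except). Output: MTW

Answer: MTW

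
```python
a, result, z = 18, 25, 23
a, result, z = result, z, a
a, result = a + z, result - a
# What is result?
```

Trace:
`a, result, z = 18, 25, 23` → a = 18; result = 25; z = 23
`a, result, z = result, z, a` → a = 25; result = 23; z = 18
`a, result = a + z, result - a` → a = 43; result = -2
So result = -2

Answer: -2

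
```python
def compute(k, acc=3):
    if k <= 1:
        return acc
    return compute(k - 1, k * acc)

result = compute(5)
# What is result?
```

Accumulator trace (n, acc): (5, 3) -> (4, 15) -> (3, 60) -> (2, 180) -> (1, 360) -> return 360

Answer: 360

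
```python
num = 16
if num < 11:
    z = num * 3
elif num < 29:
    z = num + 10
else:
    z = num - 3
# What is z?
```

Trace:
`num = 16` → num = 16
`if num < 11: ...` → num < 11 is False, num < 29 is True → z = 26
So z = 26

Answer: 26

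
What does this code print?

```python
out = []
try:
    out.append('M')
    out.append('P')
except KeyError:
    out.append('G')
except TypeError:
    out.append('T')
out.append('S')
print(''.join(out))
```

Execution trace: 'M' (try body) → 'P' (try body, no exception) → 'S' (after the try/except). Output: MPS

Answer: MPS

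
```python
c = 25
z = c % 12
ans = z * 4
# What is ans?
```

Trace:
`c = 25` → c = 25
`z = c % 12` → z = 1
`ans = z * 4` → ans = 4
So ans = 4

Answer: 4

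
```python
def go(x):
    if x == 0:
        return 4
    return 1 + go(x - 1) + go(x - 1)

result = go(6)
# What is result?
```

go(x) = 1 + 2·go(x-1), go(0)=4. Closed form: (4+1)·2^6 - 1 = 319.

Answer: 319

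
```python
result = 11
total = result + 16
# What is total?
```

Trace:
`result = 11` → result = 11
`total = result + 16` → total = 27
So total = 27

Answer: 27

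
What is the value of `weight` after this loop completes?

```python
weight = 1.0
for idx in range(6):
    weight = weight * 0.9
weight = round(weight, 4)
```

Exponential decay: 1.0 * 0.9^6
`weight` takes the values: 1.0 → 0.9 → 0.81 → 0.729 → 0.6561 → 0.59049 → 0.531441 → 0.5314

Answer: 0.5314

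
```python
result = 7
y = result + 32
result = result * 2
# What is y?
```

Trace:
`result = 7` → result = 7
`y = result + 32` → y = 39
`result = result * 2` → result = 14
So y = 39

Answer: 39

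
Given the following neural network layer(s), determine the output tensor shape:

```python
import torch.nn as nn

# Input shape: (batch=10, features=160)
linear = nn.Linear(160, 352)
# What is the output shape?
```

Input: (10, 160) -> Output: (10, 352)

Answer: (10, 352)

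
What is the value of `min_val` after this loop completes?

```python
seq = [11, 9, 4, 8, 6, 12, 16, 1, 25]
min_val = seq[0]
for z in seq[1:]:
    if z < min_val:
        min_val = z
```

Minimum of [11, 9, 4, 8, 6, 12, 16, 1, 25]
`min_val` takes the values: 11 → 9 → 4 → 1

Answer: 1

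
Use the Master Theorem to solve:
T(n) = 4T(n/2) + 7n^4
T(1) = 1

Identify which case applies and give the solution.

a=4, b=2, f(n)=7n^4. log_2(4) = 2. Since c=4 > 2 and the regularity condition holds (4(n/2)^4 = (4/2^4)n^4 with 4/2^4 < 1), Case 3 applies: T(n) = Θ(f(n)) = O(n^4).

Answer: O(n^4) - Case 3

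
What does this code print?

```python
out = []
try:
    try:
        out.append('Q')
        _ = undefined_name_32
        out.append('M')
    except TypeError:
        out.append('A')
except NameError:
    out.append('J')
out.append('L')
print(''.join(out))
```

Execution trace: 'Q' (try body) → 'J' (outer except NameError) → 'L' (after the try/except). Output: QJL

Answer: QJL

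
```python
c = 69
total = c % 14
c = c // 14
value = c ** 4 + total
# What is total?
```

Trace:
`c = 69` → c = 69
`total = c % 14` → total = 13
`c = c // 14` → c = 4
`value = c ** 4 + total` → value = 269
So total = 13

Answer: 13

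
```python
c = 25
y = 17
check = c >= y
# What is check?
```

Trace:
`c = 25` → c = 25
`y = 17` → y = 17
`check = c >= y` → check = True
So check = True

Answer: True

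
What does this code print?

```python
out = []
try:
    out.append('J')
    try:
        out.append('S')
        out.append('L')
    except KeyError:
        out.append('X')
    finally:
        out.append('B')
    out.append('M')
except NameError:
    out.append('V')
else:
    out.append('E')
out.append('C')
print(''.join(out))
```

Execution trace: 'J' (try body) → 'S' (inner try body) → 'L' (inner try body, no exception) → 'B' (inner finally) → 'M' (try body, no exception) → 'E' (else) → 'C' (after the try/except). Output: JSLBMEC

Answer: JSLBMEC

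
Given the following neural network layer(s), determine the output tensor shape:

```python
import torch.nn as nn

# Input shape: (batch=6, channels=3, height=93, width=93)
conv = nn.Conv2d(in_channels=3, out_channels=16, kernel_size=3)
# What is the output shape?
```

Input: (6, 3, 93, 93) -> Output: (6, 16, 91, 91)

Answer: (6, 16, 91, 91)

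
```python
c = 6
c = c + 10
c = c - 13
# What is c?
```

Trace:
`c = 6` → c = 6
`c = c + 10` → c = 16
`c = c - 13` → c = 3
So c = 3

Answer: 3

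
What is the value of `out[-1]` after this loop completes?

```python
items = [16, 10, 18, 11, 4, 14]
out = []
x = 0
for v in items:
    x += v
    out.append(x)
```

Cumulative sum ends at 73
`out` takes the values: [] → [16] → [16, 26] → [16, 26, 44] → [16, 26, 44, 55] → [16, 26, 44, 55, 59] → [16, 26, 44, 55, 59, 73]
So `out[-1]` = 73

Answer: 73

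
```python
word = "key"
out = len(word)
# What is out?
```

Trace:
`word = "key"` → word = 'key'
`out = len(word)` → out = 3
So out = 3

Answer: 3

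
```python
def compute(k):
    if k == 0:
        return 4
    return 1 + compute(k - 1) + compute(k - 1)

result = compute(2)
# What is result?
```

compute(k) = 1 + 2·compute(k-1), compute(0)=4. Closed form: (4+1)·2^2 - 1 = 19.

Answer: 19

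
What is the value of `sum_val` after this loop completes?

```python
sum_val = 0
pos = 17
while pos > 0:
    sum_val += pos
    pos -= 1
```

Sum 17 down to 1
`sum_val` takes the values: 0 → 17 → 33 → 48 → 62 → 75 → 87 → 98 → 108 → 117 → 125 → 132 → 138 → 143 → 147 → 150 → 152 → 153

Answer: 153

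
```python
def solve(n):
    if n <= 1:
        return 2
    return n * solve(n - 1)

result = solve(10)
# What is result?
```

solve(10) = 10 * 9 * 8 * 7 * 6 * 5 * 4 * 3 * 2 * 2 = 7257600

Answer: 7257600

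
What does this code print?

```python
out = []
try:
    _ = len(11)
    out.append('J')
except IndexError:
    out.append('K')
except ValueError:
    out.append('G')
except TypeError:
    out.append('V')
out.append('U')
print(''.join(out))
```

Execution trace: 'V' (except TypeError) → 'U' (after the try/except). Output: VU

Answer: VU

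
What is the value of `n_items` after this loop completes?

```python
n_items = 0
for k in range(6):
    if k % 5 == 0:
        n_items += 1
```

Count numbers divisible by 5 in range(6)
`n_items` takes the values: 0 → 1 → 2

Answer: 2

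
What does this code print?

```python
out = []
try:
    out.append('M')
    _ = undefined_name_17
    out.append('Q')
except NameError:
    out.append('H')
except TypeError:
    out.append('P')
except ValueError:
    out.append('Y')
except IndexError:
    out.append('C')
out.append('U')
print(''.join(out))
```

Execution trace: 'M' (try body) → 'H' (except NameError) → 'U' (after the try/except). Output: MHU

Answer: MHU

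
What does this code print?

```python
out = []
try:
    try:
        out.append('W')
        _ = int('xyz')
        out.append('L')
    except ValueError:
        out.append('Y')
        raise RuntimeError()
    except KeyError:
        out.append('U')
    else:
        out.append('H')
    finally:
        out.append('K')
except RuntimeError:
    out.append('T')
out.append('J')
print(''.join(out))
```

Execution trace: 'W' (inner try body) → 'Y' (inner except ValueError) → 'K' (inner finally) → 'T' (outer except RuntimeError) → 'J' (after the try/except). Output: WYKTJ

Answer: WYKTJ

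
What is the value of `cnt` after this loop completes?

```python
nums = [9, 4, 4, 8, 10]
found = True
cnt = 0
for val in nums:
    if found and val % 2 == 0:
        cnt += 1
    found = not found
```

Count even values at even positions
`cnt` takes the values: 0 → 1 → 2

Answer: 2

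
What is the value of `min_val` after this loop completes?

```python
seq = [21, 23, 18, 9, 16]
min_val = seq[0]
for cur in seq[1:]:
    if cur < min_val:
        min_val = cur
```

Minimum of [21, 23, 18, 9, 16]
`min_val` takes the values: 21 → 18 → 9

Answer: 9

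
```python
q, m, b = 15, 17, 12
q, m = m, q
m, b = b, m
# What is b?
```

Trace:
`q, m, b = 15, 17, 12` → q = 15; m = 17; b = 12
`q, m = m, q` → q = 17; m = 15
`m, b = b, m` → m = 12; b = 15
So b = 15

Answer: 15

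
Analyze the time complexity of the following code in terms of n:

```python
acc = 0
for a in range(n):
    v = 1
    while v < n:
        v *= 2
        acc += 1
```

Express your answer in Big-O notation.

Each loop level contributes: n × log n. Multiplying the contributions gives O(n log n).

Answer: O(n log n)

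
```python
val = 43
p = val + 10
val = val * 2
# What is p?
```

Trace:
`val = 43` → val = 43
`p = val + 10` → p = 53
`val = val * 2` → val = 86
So p = 53

Answer: 53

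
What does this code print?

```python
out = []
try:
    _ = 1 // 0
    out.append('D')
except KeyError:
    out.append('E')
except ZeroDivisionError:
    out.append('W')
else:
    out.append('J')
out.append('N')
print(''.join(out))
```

Execution trace: 'W' (except ZeroDivisionError) → 'N' (after the try/except). Output: WN

Answer: WN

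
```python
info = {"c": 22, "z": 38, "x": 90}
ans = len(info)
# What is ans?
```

Trace:
`info = {"c": 22, "z": 38, "x": 90}` → info = {'c': 22, 'z': 38, 'x': 90}
`ans = len(info)` → ans = 3
So ans = 3

Answer: 3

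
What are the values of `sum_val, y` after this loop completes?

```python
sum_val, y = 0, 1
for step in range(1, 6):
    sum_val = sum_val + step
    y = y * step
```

Sum and factorial of 1 to 5
`sum_val, y` takes the values: (0, 1) → (1, 1) → (3, 1) → (3, 2) → (6, 2) → (6, 6) → (10, 6) → (10, 24) → (15, 24) → (15, 120)

Answer: 15, 120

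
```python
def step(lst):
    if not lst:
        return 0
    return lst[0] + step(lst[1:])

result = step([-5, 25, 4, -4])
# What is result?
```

(-5) + 25 + 4 + (-4) + 0 = 20

Answer: 20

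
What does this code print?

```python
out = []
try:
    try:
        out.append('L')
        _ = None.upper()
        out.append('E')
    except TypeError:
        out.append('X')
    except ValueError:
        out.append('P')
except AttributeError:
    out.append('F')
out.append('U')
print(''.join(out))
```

Execution trace: 'L' (try body) → 'F' (outer except AttributeError) → 'U' (after the try/except). Output: LFU

Answer: LFU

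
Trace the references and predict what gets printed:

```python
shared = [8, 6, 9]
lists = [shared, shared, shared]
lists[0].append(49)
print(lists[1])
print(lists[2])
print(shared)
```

Key concept: list of same reference.
Step by step:
`shared = [8, 6, 9]` → shared = [8, 6, 9]
`lists = [shared, shared, shared]` → lists = [[8, 6, 9], [8, 6, 9], [8, 6, 9]]
`lists[0].append(49)` → shared = [8, 6, 9, 49]; lists = [[8, 6, 9, 49], [8, 6, 9, 49], [8, 6, 9, 49]]
`print(lists[1])` → prints [8, 6, 9, 49]
`print(lists[2])` → prints [8, 6, 9, 49]
`print(shared)` → prints [8, 6, 9, 49]

Answer:
[8, 6, 9, 49]
[8, 6, 9, 49]
[8, 6, 9, 49]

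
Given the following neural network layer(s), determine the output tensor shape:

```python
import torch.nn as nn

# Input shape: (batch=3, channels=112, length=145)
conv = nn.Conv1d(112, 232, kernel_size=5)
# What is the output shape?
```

Input: (3, 112, 145) -> Output: (3, 232, 141)

Answer: (3, 232, 141)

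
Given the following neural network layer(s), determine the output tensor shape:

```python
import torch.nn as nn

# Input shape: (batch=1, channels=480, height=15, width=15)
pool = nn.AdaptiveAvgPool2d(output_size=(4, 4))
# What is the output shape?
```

Input: (1, 480, 15, 15) -> Output: (1, 480, 4, 4)

Answer: (1, 480, 4, 4)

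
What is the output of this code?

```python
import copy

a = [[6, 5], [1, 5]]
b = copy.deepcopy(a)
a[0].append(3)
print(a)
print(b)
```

Key concept: deep copy is fully independent.
Step by step:
`a = [[6, 5], [1, 5]]` → a = [[6, 5], [1, 5]]
`b = copy.deepcopy(a)` → b = [[6, 5], [1, 5]]
`a[0].append(3)` → a = [[6, 5, 3], [1, 5]]
`print(a)` → prints [[6, 5, 3], [1, 5]]
`print(b)` → prints [[6, 5], [1, 5]]

Answer:
[[6, 5, 3], [1, 5]]
[[6, 5], [1, 5]]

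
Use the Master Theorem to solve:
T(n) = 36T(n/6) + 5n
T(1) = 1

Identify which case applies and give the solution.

a=36, b=6, f(n)=5n. log_6(36) = 2. Since c=1 < 2, Case 1 applies: T(n) = Θ(n^log_b(a)) = O(n^2).

Answer: O(n^2) - Case 1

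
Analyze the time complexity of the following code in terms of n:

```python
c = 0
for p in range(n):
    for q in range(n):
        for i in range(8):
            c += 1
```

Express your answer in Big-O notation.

Each loop level contributes: n × n × 1. Multiplying the contributions gives O(n^2).

Answer: O(n^2)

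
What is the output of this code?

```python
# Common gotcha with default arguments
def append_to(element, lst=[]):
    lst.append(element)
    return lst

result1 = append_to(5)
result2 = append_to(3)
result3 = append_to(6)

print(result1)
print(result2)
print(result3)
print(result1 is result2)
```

Key concept: mutable default argument gotcha.
Step by step:
`result1 = append_to(5)` → result1 = [5]
`result2 = append_to(3)` → result1 = [5, 3] (same object as result2); result2 = [5, 3] (same object as result1)
`result3 = append_to(6)` → result1 = [5, 3, 6] (same object as result2, result3); result2 = [5, 3, 6] (same object as result1, result3); result3 = [5, 3, 6] (same object as result1, result2)
`print(result1)` → prints [5, 3, 6]
`print(result2)` → prints [5, 3, 6]
`print(result3)` → prints [5, 3, 6]
`print(result1 is result2)` → prints True

Answer:
[5, 3, 6]
[5, 3, 6]
[5, 3, 6]
True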